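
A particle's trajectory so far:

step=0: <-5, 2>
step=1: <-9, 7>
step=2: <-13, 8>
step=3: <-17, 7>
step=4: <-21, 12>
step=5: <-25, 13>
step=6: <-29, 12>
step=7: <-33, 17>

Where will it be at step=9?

Step-to-step displacements: <-4, +5>, <-4, +1>, <-4, -1>, <-4, +5>, <-4, +1>, <-4, -1>, <-4, +5> — a repeating cycle of length 3.
step 8: apply <-4, +1> → <-37, 18>
step 9: apply <-4, -1> → <-41, 17>

<-41, 17>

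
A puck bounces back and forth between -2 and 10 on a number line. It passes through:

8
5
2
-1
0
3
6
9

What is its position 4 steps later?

-1

The value travels 3 per step and bounces off the walls at -2 and 10.
  step 8: 9 → 8
  step 9: 8 → 5
  step 10: 5 → 2
  step 11: 2 → -1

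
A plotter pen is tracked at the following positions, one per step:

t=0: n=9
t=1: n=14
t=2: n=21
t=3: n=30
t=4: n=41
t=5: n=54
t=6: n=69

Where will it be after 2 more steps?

n=105

Successive displacements: +5, +7, +9, +11, +13, +15 — each changes by +2.
step 7: 69 + 17 → n=86
step 8: 86 + 19 → n=105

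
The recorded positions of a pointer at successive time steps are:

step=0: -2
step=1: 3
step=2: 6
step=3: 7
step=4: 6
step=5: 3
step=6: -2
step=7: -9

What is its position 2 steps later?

-29

First differences are +5, +3, +1, -1, -3, -5, -7; their common second difference is -2 (constant acceleration).
step 8: -9 − 9 → -18
step 9: -18 − 11 → -29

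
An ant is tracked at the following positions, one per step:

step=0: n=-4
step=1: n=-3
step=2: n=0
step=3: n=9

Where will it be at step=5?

Consecutive displacements +1, +3, +9 scale by a factor of 3 each step.
step 4: 9 + 27 → n=36
step 5: 36 + 81 → n=117

n=117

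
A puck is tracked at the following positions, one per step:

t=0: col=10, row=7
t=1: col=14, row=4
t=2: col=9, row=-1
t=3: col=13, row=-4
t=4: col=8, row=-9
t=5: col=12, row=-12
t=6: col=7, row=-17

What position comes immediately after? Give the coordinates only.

The moves between consecutive positions are (+4, -3), (-5, -5), (+4, -3), (-5, -5), (+4, -3), (-5, -5); they repeat the 2-cycle [(+4, -3), (-5, -5)].
step 7: apply (+4, -3) → col=11, row=-20

col=11, row=-20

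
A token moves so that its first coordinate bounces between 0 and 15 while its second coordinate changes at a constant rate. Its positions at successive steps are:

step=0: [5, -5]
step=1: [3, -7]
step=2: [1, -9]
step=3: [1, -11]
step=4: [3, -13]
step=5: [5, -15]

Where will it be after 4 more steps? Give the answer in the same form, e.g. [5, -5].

The first coordinate travels 2 per step and bounces off the walls at 0 and 15.
  step 6: 5 → 7
  step 7: 7 → 9
  step 8: 9 → 11
  step 9: 11 → 13
The second coordinate changes by -2 each step: at step 9 it is -23.

[13, -23]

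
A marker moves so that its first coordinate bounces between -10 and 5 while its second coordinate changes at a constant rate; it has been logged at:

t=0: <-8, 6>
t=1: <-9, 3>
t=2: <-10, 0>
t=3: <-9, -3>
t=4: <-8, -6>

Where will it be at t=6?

The first coordinate reflects between -10 and 5, moving 1 per step.
  step 5: -8 → -7
  step 6: -7 → -6
The second coordinate changes by -3 each step: at step 6 it is -12.

<-6, -12>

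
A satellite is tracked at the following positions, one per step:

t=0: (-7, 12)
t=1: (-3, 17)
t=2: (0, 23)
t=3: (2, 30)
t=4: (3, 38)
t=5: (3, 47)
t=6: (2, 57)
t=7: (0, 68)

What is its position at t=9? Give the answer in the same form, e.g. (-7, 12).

(-7, 93)

Taking differences between consecutive positions: (+4, +5), (+3, +6), (+2, +7), (+1, +8), (+0, +9), (-1, +10), (-2, +11). These grow by (-1, +1) each step.
step 8: (0, 68) + (-3, +12) → (-3, 80)
step 9: (-3, 80) + (-4, +13) → (-7, 93)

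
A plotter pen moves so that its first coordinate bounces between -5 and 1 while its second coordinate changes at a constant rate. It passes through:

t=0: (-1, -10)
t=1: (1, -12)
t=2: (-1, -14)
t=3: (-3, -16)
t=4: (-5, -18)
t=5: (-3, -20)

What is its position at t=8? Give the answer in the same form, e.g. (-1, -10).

The first coordinate reflects between -5 and 1, moving 2 per step.
  step 6: -3 → -1
  step 7: -1 → 1
  step 8: 1 → -1
The second coordinate changes by -2 each step: at step 8 it is -26.

(-1, -26)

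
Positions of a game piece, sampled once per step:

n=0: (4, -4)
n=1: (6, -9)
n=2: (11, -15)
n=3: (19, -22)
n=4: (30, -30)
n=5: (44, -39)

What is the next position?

Successive displacements: (+2, -5), (+5, -6), (+8, -7), (+11, -8), (+14, -9) — each changes by (+3, -1).
step 6: (44, -39) + (+17, -10) → (61, -49)

(61, -49)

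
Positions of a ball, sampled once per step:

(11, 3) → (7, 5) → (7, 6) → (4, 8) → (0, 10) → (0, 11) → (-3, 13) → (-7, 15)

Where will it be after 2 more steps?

(-10, 18)

Differencing gives (-4, +2), (+0, +1), (-3, +2), (-4, +2), (+0, +1), (-3, +2), (-4, +2). This is the pattern (-4, +2), (+0, +1), (-3, +2) repeated.
step 8: apply (+0, +1) → (-7, 16)
step 9: apply (-3, +2) → (-10, 18)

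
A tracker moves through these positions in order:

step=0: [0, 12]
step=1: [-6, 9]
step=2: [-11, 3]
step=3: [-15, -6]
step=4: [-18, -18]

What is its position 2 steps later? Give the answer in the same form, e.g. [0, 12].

[-21, -51]

Successive displacements: [-6, -3], [-5, -6], [-4, -9], [-3, -12] — each changes by [+1, -3].
step 5: [-18, -18] + [-2, -15] → [-20, -33]
step 6: [-20, -33] + [-1, -18] → [-21, -51]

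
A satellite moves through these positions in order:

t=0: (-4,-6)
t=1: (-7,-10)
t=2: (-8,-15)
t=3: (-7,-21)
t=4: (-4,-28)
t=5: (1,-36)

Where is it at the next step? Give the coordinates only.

Taking differences between consecutive positions: (-3,-4), (-1,-5), (+1,-6), (+3,-7), (+5,-8). These grow by (+2,-1) each step.
step 6: (1,-36) + (+7,-9) → (8,-45)

(8,-45)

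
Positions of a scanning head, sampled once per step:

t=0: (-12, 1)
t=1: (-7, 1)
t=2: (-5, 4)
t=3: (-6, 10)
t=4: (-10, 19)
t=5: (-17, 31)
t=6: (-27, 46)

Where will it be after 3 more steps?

(-75, 109)

Taking differences between consecutive positions: (+5, +0), (+2, +3), (-1, +6), (-4, +9), (-7, +12), (-10, +15). These grow by (-3, +3) each step.
step 7: (-27, 46) + (-13, +18) → (-40, 64)
step 8: (-40, 64) + (-16, +21) → (-56, 85)
step 9: (-56, 85) + (-19, +24) → (-75, 109)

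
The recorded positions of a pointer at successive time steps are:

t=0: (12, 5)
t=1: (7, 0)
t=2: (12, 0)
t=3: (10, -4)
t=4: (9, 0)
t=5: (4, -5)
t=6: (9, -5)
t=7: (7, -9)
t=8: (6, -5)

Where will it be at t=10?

The moves between consecutive positions are (-5, -5), (+5, +0), (-2, -4), (-1, +4), (-5, -5), (+5, +0), (-2, -4), (-1, +4); they repeat the 4-cycle [(-5, -5), (+5, +0), (-2, -4), (-1, +4)].
step 9: apply (-5, -5) → (1, -10)
step 10: apply (+5, +0) → (6, -10)

(6, -10)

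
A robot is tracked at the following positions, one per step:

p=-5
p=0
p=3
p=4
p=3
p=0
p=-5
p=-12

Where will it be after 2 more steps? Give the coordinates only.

p=-32

Successive displacements: +5, +3, +1, -1, -3, -5, -7 — each changes by -2.
step 8: -12 − 9 → p=-21
step 9: -21 − 11 → p=-32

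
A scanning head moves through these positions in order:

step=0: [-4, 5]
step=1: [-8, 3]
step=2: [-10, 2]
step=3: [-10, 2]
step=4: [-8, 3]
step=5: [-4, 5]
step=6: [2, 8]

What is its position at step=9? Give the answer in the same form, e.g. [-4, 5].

Successive displacements: [-4, -2], [-2, -1], [+0, +0], [+2, +1], [+4, +2], [+6, +3] — each changes by [+2, +1].
step 7: [2, 8] + [+8, +4] → [10, 12]
step 8: [10, 12] + [+10, +5] → [20, 17]
step 9: [20, 17] + [+12, +6] → [32, 23]

[32, 23]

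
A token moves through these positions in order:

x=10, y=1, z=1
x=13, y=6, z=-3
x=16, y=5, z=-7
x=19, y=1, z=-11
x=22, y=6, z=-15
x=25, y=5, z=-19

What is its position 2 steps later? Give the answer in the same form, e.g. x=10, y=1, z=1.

x=31, y=6, z=-27

X: linear, +3 per step → 31 at step 7.
Y: cycles through 1, 6, 5 every 3 steps. Step 7 lands at position 1 of the cycle → 6.
Z: linear, -4 per step → -27 at step 7.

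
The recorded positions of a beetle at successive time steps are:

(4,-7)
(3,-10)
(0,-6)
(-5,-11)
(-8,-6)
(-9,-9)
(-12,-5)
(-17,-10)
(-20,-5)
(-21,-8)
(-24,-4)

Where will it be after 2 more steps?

Differencing gives (-1,-3), (-3,+4), (-5,-5), (-3,+5), (-1,-3), (-3,+4), (-5,-5), (-3,+5), (-1,-3), (-3,+4). This is the pattern (-1,-3), (-3,+4), (-5,-5), (-3,+5) repeated.
step 11: apply (-5,-5) → (-29,-9)
step 12: apply (-3,+5) → (-32,-4)

(-32,-4)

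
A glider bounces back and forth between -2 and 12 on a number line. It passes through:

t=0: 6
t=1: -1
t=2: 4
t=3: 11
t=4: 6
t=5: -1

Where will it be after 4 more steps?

-1

The value reflects between -2 and 12, moving 7 per step.
  step 6: -1 → 4
  step 7: 4 → 11
  step 8: 11 → 6
  step 9: 6 → -1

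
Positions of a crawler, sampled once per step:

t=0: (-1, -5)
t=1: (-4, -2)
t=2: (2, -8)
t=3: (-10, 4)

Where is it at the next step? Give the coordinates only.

Consecutive displacements (-3, +3), (+6, -6), (-12, +12) scale by a factor of -2 each step.
step 4: (-10, 4) + (+24, -24) → (14, -20)

(14, -20)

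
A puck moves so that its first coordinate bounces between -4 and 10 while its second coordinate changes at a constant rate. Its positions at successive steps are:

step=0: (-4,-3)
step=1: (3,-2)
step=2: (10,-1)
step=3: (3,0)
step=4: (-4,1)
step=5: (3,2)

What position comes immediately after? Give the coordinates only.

(10,3)

The first coordinate travels 7 per step and bounces off the walls at -4 and 10.
  step 6: 3 → 10
The second coordinate changes by +1 each step: at step 6 it is 3.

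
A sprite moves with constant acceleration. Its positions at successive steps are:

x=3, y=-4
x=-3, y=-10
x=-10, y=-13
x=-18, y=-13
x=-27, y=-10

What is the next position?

Taking differences between consecutive positions: (-6,-6), (-7,-3), (-8,+0), (-9,+3). These grow by (-1,+3) each step.
step 5: x=-27, y=-10 + (-10,+6) → x=-37, y=-4

x=-37, y=-4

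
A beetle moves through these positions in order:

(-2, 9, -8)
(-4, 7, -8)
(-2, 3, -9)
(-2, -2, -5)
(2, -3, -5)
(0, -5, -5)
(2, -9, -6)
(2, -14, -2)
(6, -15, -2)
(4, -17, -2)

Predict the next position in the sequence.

Differencing gives (-2, -2, +0), (+2, -4, -1), (+0, -5, +4), (+4, -1, +0), (-2, -2, +0), (+2, -4, -1), (+0, -5, +4), (+4, -1, +0), (-2, -2, +0). This is the pattern (-2, -2, +0), (+2, -4, -1), (+0, -5, +4), (+4, -1, +0) repeated.
step 10: apply (+2, -4, -1) → (6, -21, -3)

(6, -21, -3)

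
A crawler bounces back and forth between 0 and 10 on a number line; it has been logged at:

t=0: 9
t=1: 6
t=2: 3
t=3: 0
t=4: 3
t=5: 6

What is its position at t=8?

The value travels 3 per step and bounces off the walls at 0 and 10.
  step 6: 6 → 9
  step 7: 9 → 8
  step 8: 8 → 5

5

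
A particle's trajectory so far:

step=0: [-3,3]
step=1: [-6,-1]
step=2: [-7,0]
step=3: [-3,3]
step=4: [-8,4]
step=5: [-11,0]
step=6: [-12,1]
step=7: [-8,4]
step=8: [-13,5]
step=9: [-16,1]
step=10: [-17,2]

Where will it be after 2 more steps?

[-18,6]

Differencing gives [-3,-4], [-1,+1], [+4,+3], [-5,+1], [-3,-4], [-1,+1], [+4,+3], [-5,+1], [-3,-4], [-1,+1]. This is the pattern [-3,-4], [-1,+1], [+4,+3], [-5,+1] repeated.
step 11: apply [+4,+3] → [-13,5]
step 12: apply [-5,+1] → [-18,6]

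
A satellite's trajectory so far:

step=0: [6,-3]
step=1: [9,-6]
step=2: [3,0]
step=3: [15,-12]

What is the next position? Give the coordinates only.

[-9,12]

Step-to-step displacements: [+3,-3], [-6,+6], [+12,-12]; each is -2× the previous.
step 4: [15,-12] + [-24,+24] → [-9,12]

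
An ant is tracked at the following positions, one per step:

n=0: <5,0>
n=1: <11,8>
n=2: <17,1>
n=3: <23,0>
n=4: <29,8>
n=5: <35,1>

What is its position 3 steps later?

The first coordinate changes by +6 each step, so at step 8 it is 5 + 8·(6) = 53.
The second coordinate repeats the cycle [0, 8, 1] with period 3; step 8 mod 3 = 2, giving 1.

<53,1>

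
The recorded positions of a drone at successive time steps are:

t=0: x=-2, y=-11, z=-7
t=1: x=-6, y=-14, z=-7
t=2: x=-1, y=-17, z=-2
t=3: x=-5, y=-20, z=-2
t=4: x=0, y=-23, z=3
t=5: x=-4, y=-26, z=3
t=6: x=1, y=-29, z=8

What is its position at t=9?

The moves between consecutive positions are (-4, -3, +0), (+5, -3, +5), (-4, -3, +0), (+5, -3, +5), (-4, -3, +0), (+5, -3, +5); they repeat the 2-cycle [(-4, -3, +0), (+5, -3, +5)].
step 7: apply (-4, -3, +0) → x=-3, y=-32, z=8
step 8: apply (+5, -3, +5) → x=2, y=-35, z=13
step 9: apply (-4, -3, +0) → x=-2, y=-38, z=13

x=-2, y=-38, z=13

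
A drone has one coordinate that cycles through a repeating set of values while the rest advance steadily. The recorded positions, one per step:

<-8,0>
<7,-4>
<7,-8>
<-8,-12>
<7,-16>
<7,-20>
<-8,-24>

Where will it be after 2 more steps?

<7,-32>

The first coordinate repeats the cycle [-8, 7, 7] with period 3; step 8 mod 3 = 2, giving 7.
The second coordinate changes by -4 each step, so at step 8 it is 0 + 8·(-4) = -32.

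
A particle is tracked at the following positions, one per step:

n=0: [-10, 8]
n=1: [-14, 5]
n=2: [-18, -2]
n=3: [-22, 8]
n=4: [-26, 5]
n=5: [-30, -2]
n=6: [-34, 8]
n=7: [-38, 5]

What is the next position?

The first coordinate changes by -4 each step, so at step 8 it is -10 + 8·(-4) = -42.
The second coordinate repeats the cycle [8, 5, -2] with period 3; step 8 mod 3 = 2, giving -2.

[-42, -2]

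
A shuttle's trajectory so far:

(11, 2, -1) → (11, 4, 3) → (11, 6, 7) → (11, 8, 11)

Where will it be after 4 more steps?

(11, 16, 27)

Constant displacement of (+0, +2, +4) per step.
step 4: (11, 8, 11) + (+0, +2, +4) → (11, 10, 15)
step 5: (11, 10, 15) + (+0, +2, +4) → (11, 12, 19)
step 6: (11, 12, 19) + (+0, +2, +4) → (11, 14, 23)
step 7: (11, 14, 23) + (+0, +2, +4) → (11, 16, 27)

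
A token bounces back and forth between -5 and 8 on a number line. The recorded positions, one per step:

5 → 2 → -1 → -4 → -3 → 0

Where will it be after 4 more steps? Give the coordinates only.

The value travels 3 per step and bounces off the walls at -5 and 8.
  step 6: 0 → 3
  step 7: 3 → 6
  step 8: 6 → 7
  step 9: 7 → 4

4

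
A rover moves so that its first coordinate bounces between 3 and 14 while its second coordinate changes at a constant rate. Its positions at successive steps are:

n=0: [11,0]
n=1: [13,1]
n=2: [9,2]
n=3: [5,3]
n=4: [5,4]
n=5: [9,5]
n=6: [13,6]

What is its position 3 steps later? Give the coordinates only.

[3,9]

The first coordinate reflects between 3 and 14, moving 4 per step.
  step 7: 13 → 11
  step 8: 11 → 7
  step 9: 7 → 3
The second coordinate changes by +1 each step: at step 9 it is 9.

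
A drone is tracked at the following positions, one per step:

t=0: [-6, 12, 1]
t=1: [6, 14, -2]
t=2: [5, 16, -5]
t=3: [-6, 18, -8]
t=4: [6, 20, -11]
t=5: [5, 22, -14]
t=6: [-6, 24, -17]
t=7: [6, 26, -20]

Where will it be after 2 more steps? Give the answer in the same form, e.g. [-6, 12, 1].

[-6, 30, -26]

The first coordinate repeats the cycle [-6, 6, 5] with period 3; step 9 mod 3 = 0, giving -6.
The second coordinate changes by +2 each step, so at step 9 it is 12 + 9·(2) = 30.
The third coordinate changes by -3 each step, so at step 9 it is 1 + 9·(-3) = -26.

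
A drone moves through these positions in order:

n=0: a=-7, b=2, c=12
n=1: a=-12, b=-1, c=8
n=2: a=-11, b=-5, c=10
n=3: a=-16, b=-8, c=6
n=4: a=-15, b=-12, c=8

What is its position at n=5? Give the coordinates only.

a=-20, b=-15, c=4

The moves between consecutive positions are (-5,-3,-4), (+1,-4,+2), (-5,-3,-4), (+1,-4,+2); they repeat the 2-cycle [(-5,-3,-4), (+1,-4,+2)].
step 5: apply (-5,-3,-4) → a=-20, b=-15, c=4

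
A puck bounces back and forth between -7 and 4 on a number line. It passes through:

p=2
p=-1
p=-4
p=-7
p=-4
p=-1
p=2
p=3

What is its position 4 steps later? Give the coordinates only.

p=-5

The value travels 3 per step and bounces off the walls at -7 and 4.
  step 8: 3 → 0
  step 9: 0 → -3
  step 10: -3 → -6
  step 11: -6 → -5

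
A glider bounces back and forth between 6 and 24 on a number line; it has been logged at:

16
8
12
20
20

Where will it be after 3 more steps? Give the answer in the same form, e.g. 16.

The value reflects between 6 and 24, moving 8 per step.
  step 5: 20 → 12
  step 6: 12 → 8
  step 7: 8 → 16

16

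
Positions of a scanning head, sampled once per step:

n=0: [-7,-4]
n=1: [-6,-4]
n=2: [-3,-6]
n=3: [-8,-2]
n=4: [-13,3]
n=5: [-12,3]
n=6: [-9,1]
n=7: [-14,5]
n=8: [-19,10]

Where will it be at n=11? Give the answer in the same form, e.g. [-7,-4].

[-20,12]

Differencing gives [+1,+0], [+3,-2], [-5,+4], [-5,+5], [+1,+0], [+3,-2], [-5,+4], [-5,+5]. This is the pattern [+1,+0], [+3,-2], [-5,+4], [-5,+5] repeated.
step 9: apply [+1,+0] → [-18,10]
step 10: apply [+3,-2] → [-15,8]
step 11: apply [-5,+4] → [-20,12]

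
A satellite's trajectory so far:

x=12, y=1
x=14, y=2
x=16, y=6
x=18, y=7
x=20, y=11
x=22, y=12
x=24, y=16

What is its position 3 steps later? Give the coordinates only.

Differencing gives (+2,+1), (+2,+4), (+2,+1), (+2,+4), (+2,+1), (+2,+4). This is the pattern (+2,+1), (+2,+4) repeated.
step 7: apply (+2,+1) → x=26, y=17
step 8: apply (+2,+4) → x=28, y=21
step 9: apply (+2,+1) → x=30, y=22

x=30, y=22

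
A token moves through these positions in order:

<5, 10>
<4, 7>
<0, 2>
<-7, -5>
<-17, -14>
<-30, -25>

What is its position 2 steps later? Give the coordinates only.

<-65, -53>

Taking differences between consecutive positions: <-1, -3>, <-4, -5>, <-7, -7>, <-10, -9>, <-13, -11>. These grow by <-3, -2> each step.
step 6: <-30, -25> + <-16, -13> → <-46, -38>
step 7: <-46, -38> + <-19, -15> → <-65, -53>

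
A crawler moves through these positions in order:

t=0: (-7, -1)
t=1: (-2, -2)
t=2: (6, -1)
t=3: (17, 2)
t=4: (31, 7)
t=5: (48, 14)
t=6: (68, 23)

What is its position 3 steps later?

(146, 62)

Successive displacements: (+5, -1), (+8, +1), (+11, +3), (+14, +5), (+17, +7), (+20, +9) — each changes by (+3, +2).
step 7: (68, 23) + (+23, +11) → (91, 34)
step 8: (91, 34) + (+26, +13) → (117, 47)
step 9: (117, 47) + (+29, +15) → (146, 62)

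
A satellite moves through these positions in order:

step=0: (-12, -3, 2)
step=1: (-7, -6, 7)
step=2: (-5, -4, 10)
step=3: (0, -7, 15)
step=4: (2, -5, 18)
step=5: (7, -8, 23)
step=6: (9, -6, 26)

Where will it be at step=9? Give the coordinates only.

(21, -10, 39)

Differencing gives (+5, -3, +5), (+2, +2, +3), (+5, -3, +5), (+2, +2, +3), (+5, -3, +5), (+2, +2, +3). This is the pattern (+5, -3, +5), (+2, +2, +3) repeated.
step 7: apply (+5, -3, +5) → (14, -9, 31)
step 8: apply (+2, +2, +3) → (16, -7, 34)
step 9: apply (+5, -3, +5) → (21, -10, 39)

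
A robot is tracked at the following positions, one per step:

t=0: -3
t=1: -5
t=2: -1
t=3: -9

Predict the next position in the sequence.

The jumps are -2, +4, -8 — a geometric progression with ratio -2.
step 4: -9 + 16 → 7

7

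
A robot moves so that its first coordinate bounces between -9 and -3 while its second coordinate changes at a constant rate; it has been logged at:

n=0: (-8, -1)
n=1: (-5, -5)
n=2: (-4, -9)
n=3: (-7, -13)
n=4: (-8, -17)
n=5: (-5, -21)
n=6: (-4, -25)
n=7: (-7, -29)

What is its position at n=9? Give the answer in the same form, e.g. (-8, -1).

The first coordinate reflects between -9 and -3, moving 3 per step.
  step 8: -7 → -8
  step 9: -8 → -5
The second coordinate changes by -4 each step: at step 9 it is -37.

(-5, -37)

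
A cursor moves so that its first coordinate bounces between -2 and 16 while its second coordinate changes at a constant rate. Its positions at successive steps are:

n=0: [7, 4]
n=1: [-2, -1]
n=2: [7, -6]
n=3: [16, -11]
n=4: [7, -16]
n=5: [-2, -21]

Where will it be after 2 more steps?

The first coordinate reflects between -2 and 16, moving 9 per step.
  step 6: -2 → 7
  step 7: 7 → 16
The second coordinate changes by -5 each step: at step 7 it is -31.

[16, -31]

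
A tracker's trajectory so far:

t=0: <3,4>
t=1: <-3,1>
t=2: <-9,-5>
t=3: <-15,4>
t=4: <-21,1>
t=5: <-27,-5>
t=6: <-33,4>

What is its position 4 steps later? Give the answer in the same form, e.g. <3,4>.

First: linear, -6 per step → -57 at step 10.
Second: cycles through 4, 1, -5 every 3 steps. Step 10 lands at position 1 of the cycle → 1.

<-57,1>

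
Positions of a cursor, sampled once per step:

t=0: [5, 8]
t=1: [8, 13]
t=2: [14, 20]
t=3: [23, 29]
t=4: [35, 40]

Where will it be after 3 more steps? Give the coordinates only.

First differences are [+3, +5], [+6, +7], [+9, +9], [+12, +11]; their common second difference is [+3, +2] (constant acceleration).
step 5: [35, 40] + [+15, +13] → [50, 53]
step 6: [50, 53] + [+18, +15] → [68, 68]
step 7: [68, 68] + [+21, +17] → [89, 85]

[89, 85]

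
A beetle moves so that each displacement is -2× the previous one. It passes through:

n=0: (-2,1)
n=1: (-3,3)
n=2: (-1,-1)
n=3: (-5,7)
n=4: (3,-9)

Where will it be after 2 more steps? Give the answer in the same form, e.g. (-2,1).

(19,-41)

Consecutive displacements (-1,+2), (+2,-4), (-4,+8), (+8,-16) scale by a factor of -2 each step.
step 5: (3,-9) + (-16,+32) → (-13,23)
step 6: (-13,23) + (+32,-64) → (19,-41)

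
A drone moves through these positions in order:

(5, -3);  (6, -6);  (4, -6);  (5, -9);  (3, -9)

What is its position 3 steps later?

(3, -15)

Step-to-step displacements: (+1, -3), (-2, +0), (+1, -3), (-2, +0) — a repeating cycle of length 2.
step 5: apply (+1, -3) → (4, -12)
step 6: apply (-2, +0) → (2, -12)
step 7: apply (+1, -3) → (3, -15)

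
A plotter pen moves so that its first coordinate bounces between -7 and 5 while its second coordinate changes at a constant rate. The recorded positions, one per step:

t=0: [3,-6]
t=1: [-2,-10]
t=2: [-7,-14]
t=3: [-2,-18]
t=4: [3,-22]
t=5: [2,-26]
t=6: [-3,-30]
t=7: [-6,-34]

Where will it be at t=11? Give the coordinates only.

[-4,-50]

The first coordinate reflects between -7 and 5, moving 5 per step.
  step 8: -6 → -1
  step 9: -1 → 4
  step 10: 4 → 1
  step 11: 1 → -4
The second coordinate changes by -4 each step: at step 11 it is -50.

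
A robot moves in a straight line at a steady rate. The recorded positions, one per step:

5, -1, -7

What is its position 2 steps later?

-19

The position changes by -6 every step.
step 3: -7 − 6 → -13
step 4: -13 − 6 → -19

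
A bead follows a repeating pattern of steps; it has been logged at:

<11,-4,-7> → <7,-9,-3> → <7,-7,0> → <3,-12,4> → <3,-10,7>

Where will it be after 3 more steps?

<-5,-18,18>

The moves between consecutive positions are <-4,-5,+4>, <+0,+2,+3>, <-4,-5,+4>, <+0,+2,+3>; they repeat the 2-cycle [<-4,-5,+4>, <+0,+2,+3>].
step 5: apply <-4,-5,+4> → <-1,-15,11>
step 6: apply <+0,+2,+3> → <-1,-13,14>
step 7: apply <-4,-5,+4> → <-5,-18,18>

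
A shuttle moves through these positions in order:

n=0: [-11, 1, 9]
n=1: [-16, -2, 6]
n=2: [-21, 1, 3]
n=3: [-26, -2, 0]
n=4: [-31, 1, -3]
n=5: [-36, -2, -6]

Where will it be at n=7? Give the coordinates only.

The first coordinate changes by -5 each step, so at step 7 it is -11 + 7·(-5) = -46.
The second coordinate repeats the cycle [1, -2] with period 2; step 7 mod 2 = 1, giving -2.
The third coordinate changes by -3 each step, so at step 7 it is 9 + 7·(-3) = -12.

[-46, -2, -12]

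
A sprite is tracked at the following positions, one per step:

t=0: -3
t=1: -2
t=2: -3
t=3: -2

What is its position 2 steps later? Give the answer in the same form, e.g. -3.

Step-to-step displacements: +1, -1, +1; each is -1× the previous.
step 4: -2 − 1 → -3
step 5: -3 + 1 → -2

-2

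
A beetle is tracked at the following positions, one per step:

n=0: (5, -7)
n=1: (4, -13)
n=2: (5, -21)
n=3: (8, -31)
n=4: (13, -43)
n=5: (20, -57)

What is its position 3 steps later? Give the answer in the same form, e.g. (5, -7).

First differences are (-1, -6), (+1, -8), (+3, -10), (+5, -12), (+7, -14); their common second difference is (+2, -2) (constant acceleration).
step 6: (20, -57) + (+9, -16) → (29, -73)
step 7: (29, -73) + (+11, -18) → (40, -91)
step 8: (40, -91) + (+13, -20) → (53, -111)

(53, -111)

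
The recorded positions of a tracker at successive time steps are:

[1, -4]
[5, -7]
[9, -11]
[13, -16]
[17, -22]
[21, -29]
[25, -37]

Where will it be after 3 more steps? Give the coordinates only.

[37, -67]

First differences are [+4, -3], [+4, -4], [+4, -5], [+4, -6], [+4, -7], [+4, -8]; their common second difference is [+0, -1] (constant acceleration).
step 7: [25, -37] + [+4, -9] → [29, -46]
step 8: [29, -46] + [+4, -10] → [33, -56]
step 9: [33, -56] + [+4, -11] → [37, -67]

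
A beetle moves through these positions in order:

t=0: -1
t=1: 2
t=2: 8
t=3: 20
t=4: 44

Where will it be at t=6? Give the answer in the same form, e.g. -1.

188

Step-to-step displacements: +3, +6, +12, +24; each is 2× the previous.
step 5: 44 + 48 → 92
step 6: 92 + 96 → 188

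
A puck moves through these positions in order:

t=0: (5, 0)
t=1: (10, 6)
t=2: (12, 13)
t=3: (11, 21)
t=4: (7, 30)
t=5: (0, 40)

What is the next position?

Taking differences between consecutive positions: (+5, +6), (+2, +7), (-1, +8), (-4, +9), (-7, +10). These grow by (-3, +1) each step.
step 6: (0, 40) + (-10, +11) → (-10, 51)

(-10, 51)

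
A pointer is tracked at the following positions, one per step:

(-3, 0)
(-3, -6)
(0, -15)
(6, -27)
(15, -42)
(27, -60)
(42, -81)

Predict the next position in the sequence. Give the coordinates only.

(60, -105)

Taking differences between consecutive positions: (+0, -6), (+3, -9), (+6, -12), (+9, -15), (+12, -18), (+15, -21). These grow by (+3, -3) each step.
step 7: (42, -81) + (+18, -24) → (60, -105)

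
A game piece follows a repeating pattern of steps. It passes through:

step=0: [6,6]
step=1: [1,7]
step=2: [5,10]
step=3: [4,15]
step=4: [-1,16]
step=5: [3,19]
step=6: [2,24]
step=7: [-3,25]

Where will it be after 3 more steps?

[-5,34]

Step-to-step displacements: [-5,+1], [+4,+3], [-1,+5], [-5,+1], [+4,+3], [-1,+5], [-5,+1] — a repeating cycle of length 3.
step 8: apply [+4,+3] → [1,28]
step 9: apply [-1,+5] → [0,33]
step 10: apply [-5,+1] → [-5,34]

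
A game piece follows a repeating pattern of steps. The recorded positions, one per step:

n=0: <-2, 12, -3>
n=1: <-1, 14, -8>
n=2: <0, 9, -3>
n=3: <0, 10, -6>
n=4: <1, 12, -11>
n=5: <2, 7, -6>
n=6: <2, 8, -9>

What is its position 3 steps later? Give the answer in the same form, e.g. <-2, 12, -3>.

<4, 6, -12>

Differencing gives <+1, +2, -5>, <+1, -5, +5>, <+0, +1, -3>, <+1, +2, -5>, <+1, -5, +5>, <+0, +1, -3>. This is the pattern <+1, +2, -5>, <+1, -5, +5>, <+0, +1, -3> repeated.
step 7: apply <+1, +2, -5> → <3, 10, -14>
step 8: apply <+1, -5, +5> → <4, 5, -9>
step 9: apply <+0, +1, -3> → <4, 6, -12>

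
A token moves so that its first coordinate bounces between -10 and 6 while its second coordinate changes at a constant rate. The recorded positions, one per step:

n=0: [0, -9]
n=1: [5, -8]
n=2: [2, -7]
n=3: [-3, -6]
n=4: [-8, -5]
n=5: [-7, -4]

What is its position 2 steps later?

[3, -2]

The first coordinate travels 5 per step and bounces off the walls at -10 and 6.
  step 6: -7 → -2
  step 7: -2 → 3
The second coordinate changes by +1 each step: at step 7 it is -2.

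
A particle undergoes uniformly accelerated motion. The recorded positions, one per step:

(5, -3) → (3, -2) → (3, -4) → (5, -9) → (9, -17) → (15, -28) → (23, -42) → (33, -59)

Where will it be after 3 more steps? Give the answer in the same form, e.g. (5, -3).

First differences are (-2, +1), (+0, -2), (+2, -5), (+4, -8), (+6, -11), (+8, -14), (+10, -17); their common second difference is (+2, -3) (constant acceleration).
step 8: (33, -59) + (+12, -20) → (45, -79)
step 9: (45, -79) + (+14, -23) → (59, -102)
step 10: (59, -102) + (+16, -26) → (75, -128)

(75, -128)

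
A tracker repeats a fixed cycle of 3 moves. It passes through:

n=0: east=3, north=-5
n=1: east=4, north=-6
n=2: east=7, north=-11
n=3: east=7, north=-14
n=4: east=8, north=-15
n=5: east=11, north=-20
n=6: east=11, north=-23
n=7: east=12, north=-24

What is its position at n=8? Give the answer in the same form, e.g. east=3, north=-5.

Step-to-step displacements: (+1, -1), (+3, -5), (+0, -3), (+1, -1), (+3, -5), (+0, -3), (+1, -1) — a repeating cycle of length 3.
step 8: apply (+3, -5) → east=15, north=-29

east=15, north=-29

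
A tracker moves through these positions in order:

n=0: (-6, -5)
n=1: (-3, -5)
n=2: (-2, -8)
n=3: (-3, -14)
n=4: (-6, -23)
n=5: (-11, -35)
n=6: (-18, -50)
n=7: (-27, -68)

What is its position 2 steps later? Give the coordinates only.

(-51, -113)

Taking differences between consecutive positions: (+3, +0), (+1, -3), (-1, -6), (-3, -9), (-5, -12), (-7, -15), (-9, -18). These grow by (-2, -3) each step.
step 8: (-27, -68) + (-11, -21) → (-38, -89)
step 9: (-38, -89) + (-13, -24) → (-51, -113)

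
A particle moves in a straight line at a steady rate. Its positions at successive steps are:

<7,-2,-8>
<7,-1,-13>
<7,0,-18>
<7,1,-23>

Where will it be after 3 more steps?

<7,4,-38>

The position changes by <+0,+1,-5> every step.
step 4: <7,1,-23> + <+0,+1,-5> → <7,2,-28>
step 5: <7,2,-28> + <+0,+1,-5> → <7,3,-33>
step 6: <7,3,-33> + <+0,+1,-5> → <7,4,-38>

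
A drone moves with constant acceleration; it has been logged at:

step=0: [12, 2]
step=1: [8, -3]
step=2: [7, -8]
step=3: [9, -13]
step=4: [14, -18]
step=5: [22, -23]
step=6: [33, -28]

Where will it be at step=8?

[64, -38]

First differences are [-4, -5], [-1, -5], [+2, -5], [+5, -5], [+8, -5], [+11, -5]; their common second difference is [+3, +0] (constant acceleration).
step 7: [33, -28] + [+14, -5] → [47, -33]
step 8: [47, -33] + [+17, -5] → [64, -38]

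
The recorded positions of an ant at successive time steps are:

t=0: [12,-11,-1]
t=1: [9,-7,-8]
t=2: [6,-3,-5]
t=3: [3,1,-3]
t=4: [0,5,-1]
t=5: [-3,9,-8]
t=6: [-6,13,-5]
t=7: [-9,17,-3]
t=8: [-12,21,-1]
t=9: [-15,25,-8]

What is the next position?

First: linear, -3 per step → -18 at step 10.
Second: linear, +4 per step → 29 at step 10.
Third: cycles through -1, -8, -5, -3 every 4 steps. Step 10 lands at position 2 of the cycle → -5.

[-18,29,-5]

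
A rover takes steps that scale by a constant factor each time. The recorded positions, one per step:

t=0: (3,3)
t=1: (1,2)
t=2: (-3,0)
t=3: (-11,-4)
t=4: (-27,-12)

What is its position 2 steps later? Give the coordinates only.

(-123,-60)

The jumps are (-2,-1), (-4,-2), (-8,-4), (-16,-8) — a geometric progression with ratio 2.
step 5: (-27,-12) + (-32,-16) → (-59,-28)
step 6: (-59,-28) + (-64,-32) → (-123,-60)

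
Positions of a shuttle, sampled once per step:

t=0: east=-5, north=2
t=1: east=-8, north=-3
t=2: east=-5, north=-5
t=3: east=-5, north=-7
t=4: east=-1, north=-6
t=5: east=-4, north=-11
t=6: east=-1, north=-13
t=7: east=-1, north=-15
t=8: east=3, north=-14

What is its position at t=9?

east=0, north=-19

The moves between consecutive positions are (-3,-5), (+3,-2), (+0,-2), (+4,+1), (-3,-5), (+3,-2), (+0,-2), (+4,+1); they repeat the 4-cycle [(-3,-5), (+3,-2), (+0,-2), (+4,+1)].
step 9: apply (-3,-5) → east=0, north=-19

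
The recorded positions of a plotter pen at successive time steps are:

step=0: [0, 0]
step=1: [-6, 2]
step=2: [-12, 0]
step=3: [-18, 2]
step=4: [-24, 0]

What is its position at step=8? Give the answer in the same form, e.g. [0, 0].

First: linear, -6 per step → -48 at step 8.
Second: cycles through 0, 2 every 2 steps. Step 8 lands at position 0 of the cycle → 0.

[-48, 0]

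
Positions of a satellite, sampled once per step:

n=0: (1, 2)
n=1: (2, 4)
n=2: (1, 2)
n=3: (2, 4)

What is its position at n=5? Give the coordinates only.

The jumps are (+1, +2), (-1, -2), (+1, +2) — a geometric progression with ratio -1.
step 4: (2, 4) + (-1, -2) → (1, 2)
step 5: (1, 2) + (+1, +2) → (2, 4)

(2, 4)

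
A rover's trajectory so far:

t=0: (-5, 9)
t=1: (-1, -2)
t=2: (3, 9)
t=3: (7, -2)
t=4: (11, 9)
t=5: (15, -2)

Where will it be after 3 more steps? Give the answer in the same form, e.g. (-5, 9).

The first coordinate changes by +4 each step, so at step 8 it is -5 + 8·(4) = 27.
The second coordinate repeats the cycle [9, -2] with period 2; step 8 mod 2 = 0, giving 9.

(27, 9)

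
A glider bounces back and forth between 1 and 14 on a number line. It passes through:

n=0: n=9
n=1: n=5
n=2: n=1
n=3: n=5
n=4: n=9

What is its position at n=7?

n=7

The value reflects between 1 and 14, moving 4 per step.
  step 5: 9 → 13
  step 6: 13 → 11
  step 7: 11 → 7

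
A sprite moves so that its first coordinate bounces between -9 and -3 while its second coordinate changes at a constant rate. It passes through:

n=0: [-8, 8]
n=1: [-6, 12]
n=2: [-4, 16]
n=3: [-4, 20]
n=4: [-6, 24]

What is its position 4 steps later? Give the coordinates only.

The first coordinate reflects between -9 and -3, moving 2 per step.
  step 5: -6 → -8
  step 6: -8 → -8
  step 7: -8 → -6
  step 8: -6 → -4
The second coordinate changes by +4 each step: at step 8 it is 40.

[-4, 40]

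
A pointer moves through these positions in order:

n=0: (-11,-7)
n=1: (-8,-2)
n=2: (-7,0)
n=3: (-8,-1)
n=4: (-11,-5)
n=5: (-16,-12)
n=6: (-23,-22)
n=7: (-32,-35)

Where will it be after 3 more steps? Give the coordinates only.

(-71,-92)

First differences are (+3,+5), (+1,+2), (-1,-1), (-3,-4), (-5,-7), (-7,-10), (-9,-13); their common second difference is (-2,-3) (constant acceleration).
step 8: (-32,-35) + (-11,-16) → (-43,-51)
step 9: (-43,-51) + (-13,-19) → (-56,-70)
step 10: (-56,-70) + (-15,-22) → (-71,-92)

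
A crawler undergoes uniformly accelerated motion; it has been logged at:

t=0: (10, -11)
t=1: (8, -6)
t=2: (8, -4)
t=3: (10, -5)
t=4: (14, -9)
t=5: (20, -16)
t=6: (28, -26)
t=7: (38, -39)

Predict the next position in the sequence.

Successive displacements: (-2, +5), (+0, +2), (+2, -1), (+4, -4), (+6, -7), (+8, -10), (+10, -13) — each changes by (+2, -3).
step 8: (38, -39) + (+12, -16) → (50, -55)

(50, -55)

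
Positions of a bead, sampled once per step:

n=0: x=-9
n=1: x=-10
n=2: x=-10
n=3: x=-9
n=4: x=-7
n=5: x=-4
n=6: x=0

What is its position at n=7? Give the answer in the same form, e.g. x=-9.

First differences are -1, +0, +1, +2, +3, +4; their common second difference is +1 (constant acceleration).
step 7: 0 + 5 → x=5

x=5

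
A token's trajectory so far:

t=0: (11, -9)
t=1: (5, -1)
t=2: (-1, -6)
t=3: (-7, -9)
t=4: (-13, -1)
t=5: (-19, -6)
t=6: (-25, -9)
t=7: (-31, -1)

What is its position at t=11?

(-55, -6)

First: linear, -6 per step → -55 at step 11.
Second: cycles through -9, -1, -6 every 3 steps. Step 11 lands at position 2 of the cycle → -6.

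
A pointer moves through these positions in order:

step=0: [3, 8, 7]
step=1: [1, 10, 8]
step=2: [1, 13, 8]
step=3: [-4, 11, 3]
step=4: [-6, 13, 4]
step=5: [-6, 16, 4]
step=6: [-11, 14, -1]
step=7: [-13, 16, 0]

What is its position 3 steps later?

[-20, 19, -4]

The moves between consecutive positions are [-2, +2, +1], [+0, +3, +0], [-5, -2, -5], [-2, +2, +1], [+0, +3, +0], [-5, -2, -5], [-2, +2, +1]; they repeat the 3-cycle [[-2, +2, +1], [+0, +3, +0], [-5, -2, -5]].
step 8: apply [+0, +3, +0] → [-13, 19, 0]
step 9: apply [-5, -2, -5] → [-18, 17, -5]
step 10: apply [-2, +2, +1] → [-20, 19, -4]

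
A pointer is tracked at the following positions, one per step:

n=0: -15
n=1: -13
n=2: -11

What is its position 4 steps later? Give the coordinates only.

Constant displacement of +2 per step.
step 3: -11 + 2 → -9
step 4: -9 + 2 → -7
step 5: -7 + 2 → -5
step 6: -5 + 2 → -3

-3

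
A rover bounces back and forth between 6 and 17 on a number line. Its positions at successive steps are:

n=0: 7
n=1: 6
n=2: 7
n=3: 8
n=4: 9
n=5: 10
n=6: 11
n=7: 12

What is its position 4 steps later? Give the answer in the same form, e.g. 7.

16

The value travels 1 per step and bounces off the walls at 6 and 17.
  step 8: 12 → 13
  step 9: 13 → 14
  step 10: 14 → 15
  step 11: 15 → 16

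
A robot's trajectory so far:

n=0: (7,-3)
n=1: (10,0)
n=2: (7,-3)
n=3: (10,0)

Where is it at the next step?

Step-to-step displacements: (+3,+3), (-3,-3), (+3,+3); each is -1× the previous.
step 4: (10,0) + (-3,-3) → (7,-3)

(7,-3)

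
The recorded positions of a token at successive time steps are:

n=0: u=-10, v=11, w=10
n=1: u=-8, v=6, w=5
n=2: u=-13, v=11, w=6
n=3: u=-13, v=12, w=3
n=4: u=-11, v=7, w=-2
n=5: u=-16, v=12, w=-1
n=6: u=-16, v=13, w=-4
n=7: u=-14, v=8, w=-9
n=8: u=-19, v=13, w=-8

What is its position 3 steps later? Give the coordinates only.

Differencing gives (+2,-5,-5), (-5,+5,+1), (+0,+1,-3), (+2,-5,-5), (-5,+5,+1), (+0,+1,-3), (+2,-5,-5), (-5,+5,+1). This is the pattern (+2,-5,-5), (-5,+5,+1), (+0,+1,-3) repeated.
step 9: apply (+0,+1,-3) → u=-19, v=14, w=-11
step 10: apply (+2,-5,-5) → u=-17, v=9, w=-16
step 11: apply (-5,+5,+1) → u=-22, v=14, w=-15

u=-22, v=14, w=-15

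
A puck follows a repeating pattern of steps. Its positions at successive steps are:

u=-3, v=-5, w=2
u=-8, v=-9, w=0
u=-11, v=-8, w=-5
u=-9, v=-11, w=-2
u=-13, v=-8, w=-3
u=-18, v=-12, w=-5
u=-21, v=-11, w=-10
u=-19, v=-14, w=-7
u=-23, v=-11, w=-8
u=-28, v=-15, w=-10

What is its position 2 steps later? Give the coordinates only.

u=-29, v=-17, w=-12

Differencing gives (-5, -4, -2), (-3, +1, -5), (+2, -3, +3), (-4, +3, -1), (-5, -4, -2), (-3, +1, -5), (+2, -3, +3), (-4, +3, -1), (-5, -4, -2). This is the pattern (-5, -4, -2), (-3, +1, -5), (+2, -3, +3), (-4, +3, -1) repeated.
step 10: apply (-3, +1, -5) → u=-31, v=-14, w=-15
step 11: apply (+2, -3, +3) → u=-29, v=-17, w=-12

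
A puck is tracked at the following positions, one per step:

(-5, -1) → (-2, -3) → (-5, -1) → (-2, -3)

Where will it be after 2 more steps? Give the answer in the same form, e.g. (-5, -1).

Consecutive displacements (+3, -2), (-3, +2), (+3, -2) scale by a factor of -1 each step.
step 4: (-2, -3) + (-3, +2) → (-5, -1)
step 5: (-5, -1) + (+3, -2) → (-2, -3)

(-2, -3)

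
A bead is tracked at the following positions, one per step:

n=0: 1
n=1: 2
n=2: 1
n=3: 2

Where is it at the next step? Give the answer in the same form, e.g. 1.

Consecutive displacements +1, -1, +1 scale by a factor of -1 each step.
step 4: 2 − 1 → 1

1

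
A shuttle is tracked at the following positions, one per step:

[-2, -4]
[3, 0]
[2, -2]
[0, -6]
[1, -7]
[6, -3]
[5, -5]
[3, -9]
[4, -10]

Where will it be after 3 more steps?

The moves between consecutive positions are [+5, +4], [-1, -2], [-2, -4], [+1, -1], [+5, +4], [-1, -2], [-2, -4], [+1, -1]; they repeat the 4-cycle [[+5, +4], [-1, -2], [-2, -4], [+1, -1]].
step 9: apply [+5, +4] → [9, -6]
step 10: apply [-1, -2] → [8, -8]
step 11: apply [-2, -4] → [6, -12]

[6, -12]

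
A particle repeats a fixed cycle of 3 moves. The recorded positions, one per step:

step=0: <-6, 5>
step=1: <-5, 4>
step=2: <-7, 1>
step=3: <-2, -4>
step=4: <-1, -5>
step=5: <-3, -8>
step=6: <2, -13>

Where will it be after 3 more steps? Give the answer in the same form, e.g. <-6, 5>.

Differencing gives <+1, -1>, <-2, -3>, <+5, -5>, <+1, -1>, <-2, -3>, <+5, -5>. This is the pattern <+1, -1>, <-2, -3>, <+5, -5> repeated.
step 7: apply <+1, -1> → <3, -14>
step 8: apply <-2, -3> → <1, -17>
step 9: apply <+5, -5> → <6, -22>

<6, -22>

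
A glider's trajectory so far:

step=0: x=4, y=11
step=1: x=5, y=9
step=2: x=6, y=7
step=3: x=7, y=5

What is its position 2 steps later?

x=9, y=1

The position changes by (+1, -2) every step.
step 4: x=7, y=5 + (+1, -2) → x=8, y=3
step 5: x=8, y=3 + (+1, -2) → x=9, y=1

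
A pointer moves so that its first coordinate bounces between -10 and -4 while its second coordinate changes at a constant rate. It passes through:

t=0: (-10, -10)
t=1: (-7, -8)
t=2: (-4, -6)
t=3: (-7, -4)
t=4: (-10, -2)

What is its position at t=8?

(-10, 6)

The first coordinate reflects between -10 and -4, moving 3 per step.
  step 5: -10 → -7
  step 6: -7 → -4
  step 7: -4 → -7
  step 8: -7 → -10
The second coordinate changes by +2 each step: at step 8 it is 6.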